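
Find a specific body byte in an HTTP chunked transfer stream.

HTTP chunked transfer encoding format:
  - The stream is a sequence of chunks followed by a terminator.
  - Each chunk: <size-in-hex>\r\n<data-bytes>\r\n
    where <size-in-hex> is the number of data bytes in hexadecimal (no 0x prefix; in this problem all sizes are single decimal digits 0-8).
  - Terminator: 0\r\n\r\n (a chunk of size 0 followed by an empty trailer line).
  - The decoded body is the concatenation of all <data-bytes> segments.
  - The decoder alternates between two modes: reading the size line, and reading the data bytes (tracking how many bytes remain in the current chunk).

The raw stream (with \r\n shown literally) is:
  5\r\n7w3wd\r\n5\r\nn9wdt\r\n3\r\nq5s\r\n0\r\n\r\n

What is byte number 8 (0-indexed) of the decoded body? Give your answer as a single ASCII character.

Answer: d

Derivation:
Chunk 1: stream[0..1]='5' size=0x5=5, data at stream[3..8]='7w3wd' -> body[0..5], body so far='7w3wd'
Chunk 2: stream[10..11]='5' size=0x5=5, data at stream[13..18]='n9wdt' -> body[5..10], body so far='7w3wdn9wdt'
Chunk 3: stream[20..21]='3' size=0x3=3, data at stream[23..26]='q5s' -> body[10..13], body so far='7w3wdn9wdtq5s'
Chunk 4: stream[28..29]='0' size=0 (terminator). Final body='7w3wdn9wdtq5s' (13 bytes)
Body byte 8 = 'd'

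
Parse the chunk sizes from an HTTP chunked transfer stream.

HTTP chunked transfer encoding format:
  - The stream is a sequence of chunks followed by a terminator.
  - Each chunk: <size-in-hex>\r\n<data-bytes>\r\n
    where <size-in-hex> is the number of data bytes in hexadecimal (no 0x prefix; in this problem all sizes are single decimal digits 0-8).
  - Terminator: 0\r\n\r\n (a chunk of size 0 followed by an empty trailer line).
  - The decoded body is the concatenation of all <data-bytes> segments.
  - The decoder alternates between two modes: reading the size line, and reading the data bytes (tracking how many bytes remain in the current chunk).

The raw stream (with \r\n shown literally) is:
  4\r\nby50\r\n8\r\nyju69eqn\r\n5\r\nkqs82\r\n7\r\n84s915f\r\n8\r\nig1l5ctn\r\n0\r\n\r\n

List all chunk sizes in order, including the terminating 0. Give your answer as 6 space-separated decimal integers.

Chunk 1: stream[0..1]='4' size=0x4=4, data at stream[3..7]='by50' -> body[0..4], body so far='by50'
Chunk 2: stream[9..10]='8' size=0x8=8, data at stream[12..20]='yju69eqn' -> body[4..12], body so far='by50yju69eqn'
Chunk 3: stream[22..23]='5' size=0x5=5, data at stream[25..30]='kqs82' -> body[12..17], body so far='by50yju69eqnkqs82'
Chunk 4: stream[32..33]='7' size=0x7=7, data at stream[35..42]='84s915f' -> body[17..24], body so far='by50yju69eqnkqs8284s915f'
Chunk 5: stream[44..45]='8' size=0x8=8, data at stream[47..55]='ig1l5ctn' -> body[24..32], body so far='by50yju69eqnkqs8284s915fig1l5ctn'
Chunk 6: stream[57..58]='0' size=0 (terminator). Final body='by50yju69eqnkqs8284s915fig1l5ctn' (32 bytes)

Answer: 4 8 5 7 8 0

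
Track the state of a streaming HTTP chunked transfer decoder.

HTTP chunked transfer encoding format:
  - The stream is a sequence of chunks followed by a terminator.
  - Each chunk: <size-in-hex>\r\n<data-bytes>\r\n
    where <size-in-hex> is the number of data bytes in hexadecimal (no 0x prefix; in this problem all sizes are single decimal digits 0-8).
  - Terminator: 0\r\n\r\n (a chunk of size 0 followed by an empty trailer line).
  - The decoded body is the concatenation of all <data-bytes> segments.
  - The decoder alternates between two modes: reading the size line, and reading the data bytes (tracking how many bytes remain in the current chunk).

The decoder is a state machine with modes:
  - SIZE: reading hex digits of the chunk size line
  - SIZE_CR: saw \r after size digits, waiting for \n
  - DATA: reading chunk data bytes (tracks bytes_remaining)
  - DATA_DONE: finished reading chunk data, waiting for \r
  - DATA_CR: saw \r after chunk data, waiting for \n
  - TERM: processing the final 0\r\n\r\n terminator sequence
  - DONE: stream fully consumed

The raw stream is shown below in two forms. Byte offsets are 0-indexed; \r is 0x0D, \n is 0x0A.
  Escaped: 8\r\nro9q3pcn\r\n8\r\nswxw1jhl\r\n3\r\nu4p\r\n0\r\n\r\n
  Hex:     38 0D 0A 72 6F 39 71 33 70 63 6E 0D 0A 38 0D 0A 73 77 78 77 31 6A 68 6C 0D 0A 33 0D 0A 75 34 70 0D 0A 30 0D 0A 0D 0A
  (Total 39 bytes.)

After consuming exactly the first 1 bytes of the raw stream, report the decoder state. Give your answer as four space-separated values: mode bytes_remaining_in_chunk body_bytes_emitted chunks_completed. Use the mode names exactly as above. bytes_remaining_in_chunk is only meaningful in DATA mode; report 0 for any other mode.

Answer: SIZE 0 0 0

Derivation:
Byte 0 = '8': mode=SIZE remaining=0 emitted=0 chunks_done=0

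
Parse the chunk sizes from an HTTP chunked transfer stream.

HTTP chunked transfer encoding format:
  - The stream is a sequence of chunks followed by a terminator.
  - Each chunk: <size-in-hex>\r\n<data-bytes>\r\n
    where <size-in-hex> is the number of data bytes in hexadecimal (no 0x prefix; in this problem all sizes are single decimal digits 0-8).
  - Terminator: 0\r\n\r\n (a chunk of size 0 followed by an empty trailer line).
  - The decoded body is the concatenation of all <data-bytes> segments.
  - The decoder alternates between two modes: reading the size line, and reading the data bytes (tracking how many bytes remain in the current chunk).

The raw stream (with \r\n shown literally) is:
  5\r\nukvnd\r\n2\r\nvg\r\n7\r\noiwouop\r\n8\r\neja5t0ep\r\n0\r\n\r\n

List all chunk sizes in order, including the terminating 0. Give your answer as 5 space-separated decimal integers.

Chunk 1: stream[0..1]='5' size=0x5=5, data at stream[3..8]='ukvnd' -> body[0..5], body so far='ukvnd'
Chunk 2: stream[10..11]='2' size=0x2=2, data at stream[13..15]='vg' -> body[5..7], body so far='ukvndvg'
Chunk 3: stream[17..18]='7' size=0x7=7, data at stream[20..27]='oiwouop' -> body[7..14], body so far='ukvndvgoiwouop'
Chunk 4: stream[29..30]='8' size=0x8=8, data at stream[32..40]='eja5t0ep' -> body[14..22], body so far='ukvndvgoiwouopeja5t0ep'
Chunk 5: stream[42..43]='0' size=0 (terminator). Final body='ukvndvgoiwouopeja5t0ep' (22 bytes)

Answer: 5 2 7 8 0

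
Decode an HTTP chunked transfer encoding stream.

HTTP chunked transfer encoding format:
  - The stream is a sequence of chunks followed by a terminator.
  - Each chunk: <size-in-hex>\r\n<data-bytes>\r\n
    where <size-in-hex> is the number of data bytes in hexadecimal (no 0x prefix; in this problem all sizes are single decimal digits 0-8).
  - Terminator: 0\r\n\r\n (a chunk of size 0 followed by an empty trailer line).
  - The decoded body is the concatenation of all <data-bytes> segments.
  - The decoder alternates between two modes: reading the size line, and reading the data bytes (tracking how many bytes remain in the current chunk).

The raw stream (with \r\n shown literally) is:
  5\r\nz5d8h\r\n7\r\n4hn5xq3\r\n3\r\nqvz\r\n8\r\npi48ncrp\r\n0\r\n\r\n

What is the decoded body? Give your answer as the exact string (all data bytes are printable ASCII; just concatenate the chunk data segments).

Answer: z5d8h4hn5xq3qvzpi48ncrp

Derivation:
Chunk 1: stream[0..1]='5' size=0x5=5, data at stream[3..8]='z5d8h' -> body[0..5], body so far='z5d8h'
Chunk 2: stream[10..11]='7' size=0x7=7, data at stream[13..20]='4hn5xq3' -> body[5..12], body so far='z5d8h4hn5xq3'
Chunk 3: stream[22..23]='3' size=0x3=3, data at stream[25..28]='qvz' -> body[12..15], body so far='z5d8h4hn5xq3qvz'
Chunk 4: stream[30..31]='8' size=0x8=8, data at stream[33..41]='pi48ncrp' -> body[15..23], body so far='z5d8h4hn5xq3qvzpi48ncrp'
Chunk 5: stream[43..44]='0' size=0 (terminator). Final body='z5d8h4hn5xq3qvzpi48ncrp' (23 bytes)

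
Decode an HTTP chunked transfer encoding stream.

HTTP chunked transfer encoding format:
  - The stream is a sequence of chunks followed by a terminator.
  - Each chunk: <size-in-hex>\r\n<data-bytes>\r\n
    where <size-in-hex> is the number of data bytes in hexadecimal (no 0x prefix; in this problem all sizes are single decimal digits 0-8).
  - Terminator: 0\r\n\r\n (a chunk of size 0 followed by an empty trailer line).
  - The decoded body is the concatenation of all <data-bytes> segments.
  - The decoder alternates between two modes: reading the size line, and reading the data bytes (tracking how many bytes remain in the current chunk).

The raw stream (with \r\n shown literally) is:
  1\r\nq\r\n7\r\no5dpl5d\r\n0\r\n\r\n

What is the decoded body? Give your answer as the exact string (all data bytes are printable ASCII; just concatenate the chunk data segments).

Chunk 1: stream[0..1]='1' size=0x1=1, data at stream[3..4]='q' -> body[0..1], body so far='q'
Chunk 2: stream[6..7]='7' size=0x7=7, data at stream[9..16]='o5dpl5d' -> body[1..8], body so far='qo5dpl5d'
Chunk 3: stream[18..19]='0' size=0 (terminator). Final body='qo5dpl5d' (8 bytes)

Answer: qo5dpl5d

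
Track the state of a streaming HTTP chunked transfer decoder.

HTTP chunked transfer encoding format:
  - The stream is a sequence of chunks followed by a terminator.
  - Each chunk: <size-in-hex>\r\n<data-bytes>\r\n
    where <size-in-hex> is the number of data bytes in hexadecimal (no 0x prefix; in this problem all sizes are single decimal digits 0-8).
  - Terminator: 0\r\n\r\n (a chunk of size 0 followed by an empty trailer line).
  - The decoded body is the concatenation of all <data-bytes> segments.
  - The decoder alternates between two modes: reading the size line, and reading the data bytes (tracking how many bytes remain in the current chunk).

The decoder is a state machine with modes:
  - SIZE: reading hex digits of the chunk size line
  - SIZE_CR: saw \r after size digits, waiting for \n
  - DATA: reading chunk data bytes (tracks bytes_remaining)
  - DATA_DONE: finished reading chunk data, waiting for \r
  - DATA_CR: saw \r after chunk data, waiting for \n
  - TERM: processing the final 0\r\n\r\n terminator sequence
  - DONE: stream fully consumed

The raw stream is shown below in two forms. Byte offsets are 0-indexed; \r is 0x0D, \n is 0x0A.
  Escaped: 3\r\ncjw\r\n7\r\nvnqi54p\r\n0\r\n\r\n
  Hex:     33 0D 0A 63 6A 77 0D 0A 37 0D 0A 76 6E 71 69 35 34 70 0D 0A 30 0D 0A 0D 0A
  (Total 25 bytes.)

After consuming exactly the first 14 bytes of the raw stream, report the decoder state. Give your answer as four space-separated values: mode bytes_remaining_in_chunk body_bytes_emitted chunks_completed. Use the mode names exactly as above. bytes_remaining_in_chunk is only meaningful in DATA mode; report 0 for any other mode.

Byte 0 = '3': mode=SIZE remaining=0 emitted=0 chunks_done=0
Byte 1 = 0x0D: mode=SIZE_CR remaining=0 emitted=0 chunks_done=0
Byte 2 = 0x0A: mode=DATA remaining=3 emitted=0 chunks_done=0
Byte 3 = 'c': mode=DATA remaining=2 emitted=1 chunks_done=0
Byte 4 = 'j': mode=DATA remaining=1 emitted=2 chunks_done=0
Byte 5 = 'w': mode=DATA_DONE remaining=0 emitted=3 chunks_done=0
Byte 6 = 0x0D: mode=DATA_CR remaining=0 emitted=3 chunks_done=0
Byte 7 = 0x0A: mode=SIZE remaining=0 emitted=3 chunks_done=1
Byte 8 = '7': mode=SIZE remaining=0 emitted=3 chunks_done=1
Byte 9 = 0x0D: mode=SIZE_CR remaining=0 emitted=3 chunks_done=1
Byte 10 = 0x0A: mode=DATA remaining=7 emitted=3 chunks_done=1
Byte 11 = 'v': mode=DATA remaining=6 emitted=4 chunks_done=1
Byte 12 = 'n': mode=DATA remaining=5 emitted=5 chunks_done=1
Byte 13 = 'q': mode=DATA remaining=4 emitted=6 chunks_done=1

Answer: DATA 4 6 1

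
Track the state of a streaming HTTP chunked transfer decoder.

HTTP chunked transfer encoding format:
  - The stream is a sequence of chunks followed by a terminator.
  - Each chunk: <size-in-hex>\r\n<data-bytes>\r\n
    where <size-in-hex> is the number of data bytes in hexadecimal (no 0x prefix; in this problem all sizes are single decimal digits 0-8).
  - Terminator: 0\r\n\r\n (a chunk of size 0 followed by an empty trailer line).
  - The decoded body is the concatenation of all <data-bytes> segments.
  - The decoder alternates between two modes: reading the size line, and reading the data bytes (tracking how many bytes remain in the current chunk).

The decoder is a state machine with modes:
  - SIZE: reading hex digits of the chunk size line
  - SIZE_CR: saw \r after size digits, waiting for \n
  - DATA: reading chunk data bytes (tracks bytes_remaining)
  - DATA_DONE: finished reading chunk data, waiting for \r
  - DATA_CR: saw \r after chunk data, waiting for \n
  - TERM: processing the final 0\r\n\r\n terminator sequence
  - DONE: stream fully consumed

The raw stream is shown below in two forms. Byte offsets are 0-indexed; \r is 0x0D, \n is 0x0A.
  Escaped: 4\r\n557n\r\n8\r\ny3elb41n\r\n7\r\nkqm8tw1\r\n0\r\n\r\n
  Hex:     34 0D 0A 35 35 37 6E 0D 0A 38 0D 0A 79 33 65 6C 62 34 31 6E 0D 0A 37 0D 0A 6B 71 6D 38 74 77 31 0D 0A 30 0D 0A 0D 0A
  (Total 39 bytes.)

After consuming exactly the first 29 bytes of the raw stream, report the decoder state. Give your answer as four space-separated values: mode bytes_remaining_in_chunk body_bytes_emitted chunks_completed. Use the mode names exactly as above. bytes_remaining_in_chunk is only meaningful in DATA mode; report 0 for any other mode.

Answer: DATA 3 16 2

Derivation:
Byte 0 = '4': mode=SIZE remaining=0 emitted=0 chunks_done=0
Byte 1 = 0x0D: mode=SIZE_CR remaining=0 emitted=0 chunks_done=0
Byte 2 = 0x0A: mode=DATA remaining=4 emitted=0 chunks_done=0
Byte 3 = '5': mode=DATA remaining=3 emitted=1 chunks_done=0
Byte 4 = '5': mode=DATA remaining=2 emitted=2 chunks_done=0
Byte 5 = '7': mode=DATA remaining=1 emitted=3 chunks_done=0
Byte 6 = 'n': mode=DATA_DONE remaining=0 emitted=4 chunks_done=0
Byte 7 = 0x0D: mode=DATA_CR remaining=0 emitted=4 chunks_done=0
Byte 8 = 0x0A: mode=SIZE remaining=0 emitted=4 chunks_done=1
Byte 9 = '8': mode=SIZE remaining=0 emitted=4 chunks_done=1
Byte 10 = 0x0D: mode=SIZE_CR remaining=0 emitted=4 chunks_done=1
Byte 11 = 0x0A: mode=DATA remaining=8 emitted=4 chunks_done=1
Byte 12 = 'y': mode=DATA remaining=7 emitted=5 chunks_done=1
Byte 13 = '3': mode=DATA remaining=6 emitted=6 chunks_done=1
Byte 14 = 'e': mode=DATA remaining=5 emitted=7 chunks_done=1
Byte 15 = 'l': mode=DATA remaining=4 emitted=8 chunks_done=1
Byte 16 = 'b': mode=DATA remaining=3 emitted=9 chunks_done=1
Byte 17 = '4': mode=DATA remaining=2 emitted=10 chunks_done=1
Byte 18 = '1': mode=DATA remaining=1 emitted=11 chunks_done=1
Byte 19 = 'n': mode=DATA_DONE remaining=0 emitted=12 chunks_done=1
Byte 20 = 0x0D: mode=DATA_CR remaining=0 emitted=12 chunks_done=1
Byte 21 = 0x0A: mode=SIZE remaining=0 emitted=12 chunks_done=2
Byte 22 = '7': mode=SIZE remaining=0 emitted=12 chunks_done=2
Byte 23 = 0x0D: mode=SIZE_CR remaining=0 emitted=12 chunks_done=2
Byte 24 = 0x0A: mode=DATA remaining=7 emitted=12 chunks_done=2
Byte 25 = 'k': mode=DATA remaining=6 emitted=13 chunks_done=2
Byte 26 = 'q': mode=DATA remaining=5 emitted=14 chunks_done=2
Byte 27 = 'm': mode=DATA remaining=4 emitted=15 chunks_done=2
Byte 28 = '8': mode=DATA remaining=3 emitted=16 chunks_done=2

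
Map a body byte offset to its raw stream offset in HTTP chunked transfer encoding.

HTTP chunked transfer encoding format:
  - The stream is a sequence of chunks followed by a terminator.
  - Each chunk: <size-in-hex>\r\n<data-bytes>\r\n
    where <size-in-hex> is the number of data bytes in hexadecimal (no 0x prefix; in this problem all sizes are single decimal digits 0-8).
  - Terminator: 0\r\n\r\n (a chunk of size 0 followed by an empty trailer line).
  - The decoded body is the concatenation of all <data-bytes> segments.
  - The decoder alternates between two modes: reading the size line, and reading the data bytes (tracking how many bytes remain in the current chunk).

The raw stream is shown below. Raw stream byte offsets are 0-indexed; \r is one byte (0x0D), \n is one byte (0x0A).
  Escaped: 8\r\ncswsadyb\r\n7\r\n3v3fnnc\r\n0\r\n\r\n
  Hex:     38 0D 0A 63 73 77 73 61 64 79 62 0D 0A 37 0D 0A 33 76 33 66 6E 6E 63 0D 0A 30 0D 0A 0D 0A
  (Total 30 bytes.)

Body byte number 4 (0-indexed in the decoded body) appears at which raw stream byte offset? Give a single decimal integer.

Chunk 1: stream[0..1]='8' size=0x8=8, data at stream[3..11]='cswsadyb' -> body[0..8], body so far='cswsadyb'
Chunk 2: stream[13..14]='7' size=0x7=7, data at stream[16..23]='3v3fnnc' -> body[8..15], body so far='cswsadyb3v3fnnc'
Chunk 3: stream[25..26]='0' size=0 (terminator). Final body='cswsadyb3v3fnnc' (15 bytes)
Body byte 4 at stream offset 7

Answer: 7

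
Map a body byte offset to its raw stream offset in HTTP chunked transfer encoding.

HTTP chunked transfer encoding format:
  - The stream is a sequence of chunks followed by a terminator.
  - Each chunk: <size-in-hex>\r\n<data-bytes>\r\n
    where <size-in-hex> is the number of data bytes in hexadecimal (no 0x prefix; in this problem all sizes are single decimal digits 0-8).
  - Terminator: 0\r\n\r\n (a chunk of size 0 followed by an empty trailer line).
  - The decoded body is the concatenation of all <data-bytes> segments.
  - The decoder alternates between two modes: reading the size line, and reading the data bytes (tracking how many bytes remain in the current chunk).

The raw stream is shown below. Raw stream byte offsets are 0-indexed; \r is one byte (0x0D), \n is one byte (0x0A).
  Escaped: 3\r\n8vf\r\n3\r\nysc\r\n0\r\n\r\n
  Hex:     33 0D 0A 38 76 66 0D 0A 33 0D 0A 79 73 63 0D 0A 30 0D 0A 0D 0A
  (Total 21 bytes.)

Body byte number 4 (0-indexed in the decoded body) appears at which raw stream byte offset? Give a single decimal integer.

Chunk 1: stream[0..1]='3' size=0x3=3, data at stream[3..6]='8vf' -> body[0..3], body so far='8vf'
Chunk 2: stream[8..9]='3' size=0x3=3, data at stream[11..14]='ysc' -> body[3..6], body so far='8vfysc'
Chunk 3: stream[16..17]='0' size=0 (terminator). Final body='8vfysc' (6 bytes)
Body byte 4 at stream offset 12

Answer: 12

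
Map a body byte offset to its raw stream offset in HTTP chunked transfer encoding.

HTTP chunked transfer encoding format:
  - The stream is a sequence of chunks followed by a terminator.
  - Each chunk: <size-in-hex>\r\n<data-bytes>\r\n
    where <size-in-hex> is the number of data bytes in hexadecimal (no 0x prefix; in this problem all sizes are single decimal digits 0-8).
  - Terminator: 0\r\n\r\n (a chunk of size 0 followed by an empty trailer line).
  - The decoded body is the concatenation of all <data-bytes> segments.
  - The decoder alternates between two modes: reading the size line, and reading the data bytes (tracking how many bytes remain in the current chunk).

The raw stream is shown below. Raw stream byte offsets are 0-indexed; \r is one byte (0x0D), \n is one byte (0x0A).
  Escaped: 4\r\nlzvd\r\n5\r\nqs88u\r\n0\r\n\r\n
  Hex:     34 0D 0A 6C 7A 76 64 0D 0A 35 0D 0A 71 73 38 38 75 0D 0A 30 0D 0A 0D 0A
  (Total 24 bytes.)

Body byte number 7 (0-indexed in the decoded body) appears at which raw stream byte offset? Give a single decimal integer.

Chunk 1: stream[0..1]='4' size=0x4=4, data at stream[3..7]='lzvd' -> body[0..4], body so far='lzvd'
Chunk 2: stream[9..10]='5' size=0x5=5, data at stream[12..17]='qs88u' -> body[4..9], body so far='lzvdqs88u'
Chunk 3: stream[19..20]='0' size=0 (terminator). Final body='lzvdqs88u' (9 bytes)
Body byte 7 at stream offset 15

Answer: 15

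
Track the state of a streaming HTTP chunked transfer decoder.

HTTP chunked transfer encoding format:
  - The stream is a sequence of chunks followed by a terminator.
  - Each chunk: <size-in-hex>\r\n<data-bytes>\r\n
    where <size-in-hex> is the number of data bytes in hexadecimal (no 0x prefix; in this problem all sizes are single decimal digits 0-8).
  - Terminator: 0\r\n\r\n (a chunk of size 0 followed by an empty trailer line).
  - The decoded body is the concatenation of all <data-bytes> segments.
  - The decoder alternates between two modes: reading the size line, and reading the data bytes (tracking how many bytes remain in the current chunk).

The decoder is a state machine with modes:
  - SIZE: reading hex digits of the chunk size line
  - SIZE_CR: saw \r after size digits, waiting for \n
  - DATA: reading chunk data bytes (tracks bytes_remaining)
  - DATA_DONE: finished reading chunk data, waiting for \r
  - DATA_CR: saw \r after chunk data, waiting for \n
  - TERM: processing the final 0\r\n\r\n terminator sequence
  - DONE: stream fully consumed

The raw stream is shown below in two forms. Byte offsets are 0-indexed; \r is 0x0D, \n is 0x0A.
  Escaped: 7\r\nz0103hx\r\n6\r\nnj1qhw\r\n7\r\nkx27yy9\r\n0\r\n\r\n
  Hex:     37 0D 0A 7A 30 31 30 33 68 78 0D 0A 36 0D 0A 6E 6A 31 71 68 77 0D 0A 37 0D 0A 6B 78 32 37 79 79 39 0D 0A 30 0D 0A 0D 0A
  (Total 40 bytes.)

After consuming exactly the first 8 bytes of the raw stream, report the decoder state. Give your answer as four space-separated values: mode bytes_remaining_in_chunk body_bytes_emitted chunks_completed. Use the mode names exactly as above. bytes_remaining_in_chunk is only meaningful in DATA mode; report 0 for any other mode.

Byte 0 = '7': mode=SIZE remaining=0 emitted=0 chunks_done=0
Byte 1 = 0x0D: mode=SIZE_CR remaining=0 emitted=0 chunks_done=0
Byte 2 = 0x0A: mode=DATA remaining=7 emitted=0 chunks_done=0
Byte 3 = 'z': mode=DATA remaining=6 emitted=1 chunks_done=0
Byte 4 = '0': mode=DATA remaining=5 emitted=2 chunks_done=0
Byte 5 = '1': mode=DATA remaining=4 emitted=3 chunks_done=0
Byte 6 = '0': mode=DATA remaining=3 emitted=4 chunks_done=0
Byte 7 = '3': mode=DATA remaining=2 emitted=5 chunks_done=0

Answer: DATA 2 5 0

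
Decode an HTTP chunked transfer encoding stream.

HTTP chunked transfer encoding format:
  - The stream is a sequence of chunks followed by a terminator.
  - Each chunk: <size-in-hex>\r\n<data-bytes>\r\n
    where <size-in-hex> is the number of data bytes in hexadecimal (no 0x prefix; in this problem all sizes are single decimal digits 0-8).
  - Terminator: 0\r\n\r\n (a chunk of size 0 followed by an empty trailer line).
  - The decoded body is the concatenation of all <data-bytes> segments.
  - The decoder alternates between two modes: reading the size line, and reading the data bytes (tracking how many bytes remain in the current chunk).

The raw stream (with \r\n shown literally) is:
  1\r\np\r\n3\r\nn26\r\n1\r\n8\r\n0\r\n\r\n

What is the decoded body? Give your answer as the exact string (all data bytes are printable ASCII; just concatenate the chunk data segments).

Chunk 1: stream[0..1]='1' size=0x1=1, data at stream[3..4]='p' -> body[0..1], body so far='p'
Chunk 2: stream[6..7]='3' size=0x3=3, data at stream[9..12]='n26' -> body[1..4], body so far='pn26'
Chunk 3: stream[14..15]='1' size=0x1=1, data at stream[17..18]='8' -> body[4..5], body so far='pn268'
Chunk 4: stream[20..21]='0' size=0 (terminator). Final body='pn268' (5 bytes)

Answer: pn268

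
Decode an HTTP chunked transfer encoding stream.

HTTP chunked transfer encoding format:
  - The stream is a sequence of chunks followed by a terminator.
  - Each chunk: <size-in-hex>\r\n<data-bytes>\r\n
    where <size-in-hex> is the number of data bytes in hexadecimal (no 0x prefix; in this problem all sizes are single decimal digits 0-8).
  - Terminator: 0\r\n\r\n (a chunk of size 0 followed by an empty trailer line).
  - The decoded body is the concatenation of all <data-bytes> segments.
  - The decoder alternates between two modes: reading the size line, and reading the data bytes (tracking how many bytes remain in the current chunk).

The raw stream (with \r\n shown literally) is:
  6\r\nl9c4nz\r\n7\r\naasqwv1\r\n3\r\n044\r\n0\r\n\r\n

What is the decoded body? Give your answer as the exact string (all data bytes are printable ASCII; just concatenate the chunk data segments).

Answer: l9c4nzaasqwv1044

Derivation:
Chunk 1: stream[0..1]='6' size=0x6=6, data at stream[3..9]='l9c4nz' -> body[0..6], body so far='l9c4nz'
Chunk 2: stream[11..12]='7' size=0x7=7, data at stream[14..21]='aasqwv1' -> body[6..13], body so far='l9c4nzaasqwv1'
Chunk 3: stream[23..24]='3' size=0x3=3, data at stream[26..29]='044' -> body[13..16], body so far='l9c4nzaasqwv1044'
Chunk 4: stream[31..32]='0' size=0 (terminator). Final body='l9c4nzaasqwv1044' (16 bytes)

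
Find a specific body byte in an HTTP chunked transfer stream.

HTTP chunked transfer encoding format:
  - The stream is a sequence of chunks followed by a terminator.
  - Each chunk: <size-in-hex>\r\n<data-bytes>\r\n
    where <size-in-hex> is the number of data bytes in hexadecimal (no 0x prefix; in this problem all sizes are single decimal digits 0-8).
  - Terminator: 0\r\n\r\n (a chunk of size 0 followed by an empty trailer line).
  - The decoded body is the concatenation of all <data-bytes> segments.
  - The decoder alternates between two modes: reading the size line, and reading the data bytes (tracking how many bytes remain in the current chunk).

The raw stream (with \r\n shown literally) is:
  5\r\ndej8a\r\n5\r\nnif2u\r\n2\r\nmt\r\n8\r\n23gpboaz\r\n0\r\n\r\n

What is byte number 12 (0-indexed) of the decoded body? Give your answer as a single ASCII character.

Chunk 1: stream[0..1]='5' size=0x5=5, data at stream[3..8]='dej8a' -> body[0..5], body so far='dej8a'
Chunk 2: stream[10..11]='5' size=0x5=5, data at stream[13..18]='nif2u' -> body[5..10], body so far='dej8anif2u'
Chunk 3: stream[20..21]='2' size=0x2=2, data at stream[23..25]='mt' -> body[10..12], body so far='dej8anif2umt'
Chunk 4: stream[27..28]='8' size=0x8=8, data at stream[30..38]='23gpboaz' -> body[12..20], body so far='dej8anif2umt23gpboaz'
Chunk 5: stream[40..41]='0' size=0 (terminator). Final body='dej8anif2umt23gpboaz' (20 bytes)
Body byte 12 = '2'

Answer: 2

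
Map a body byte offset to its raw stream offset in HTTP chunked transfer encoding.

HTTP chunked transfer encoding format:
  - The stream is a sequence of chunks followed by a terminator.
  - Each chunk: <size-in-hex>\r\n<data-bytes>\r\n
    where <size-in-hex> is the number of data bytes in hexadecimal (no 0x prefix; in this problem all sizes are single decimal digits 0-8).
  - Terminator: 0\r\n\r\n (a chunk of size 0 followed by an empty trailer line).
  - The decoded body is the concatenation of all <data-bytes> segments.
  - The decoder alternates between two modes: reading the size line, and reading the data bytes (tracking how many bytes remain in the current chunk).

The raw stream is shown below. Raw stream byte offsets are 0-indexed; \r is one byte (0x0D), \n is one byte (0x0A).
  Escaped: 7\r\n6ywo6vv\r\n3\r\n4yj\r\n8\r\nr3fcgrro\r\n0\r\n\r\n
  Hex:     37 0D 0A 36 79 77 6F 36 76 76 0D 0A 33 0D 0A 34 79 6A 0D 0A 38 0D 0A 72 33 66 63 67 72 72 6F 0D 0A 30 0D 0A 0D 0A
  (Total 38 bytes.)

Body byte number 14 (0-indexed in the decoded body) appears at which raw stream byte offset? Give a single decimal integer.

Answer: 27

Derivation:
Chunk 1: stream[0..1]='7' size=0x7=7, data at stream[3..10]='6ywo6vv' -> body[0..7], body so far='6ywo6vv'
Chunk 2: stream[12..13]='3' size=0x3=3, data at stream[15..18]='4yj' -> body[7..10], body so far='6ywo6vv4yj'
Chunk 3: stream[20..21]='8' size=0x8=8, data at stream[23..31]='r3fcgrro' -> body[10..18], body so far='6ywo6vv4yjr3fcgrro'
Chunk 4: stream[33..34]='0' size=0 (terminator). Final body='6ywo6vv4yjr3fcgrro' (18 bytes)
Body byte 14 at stream offset 27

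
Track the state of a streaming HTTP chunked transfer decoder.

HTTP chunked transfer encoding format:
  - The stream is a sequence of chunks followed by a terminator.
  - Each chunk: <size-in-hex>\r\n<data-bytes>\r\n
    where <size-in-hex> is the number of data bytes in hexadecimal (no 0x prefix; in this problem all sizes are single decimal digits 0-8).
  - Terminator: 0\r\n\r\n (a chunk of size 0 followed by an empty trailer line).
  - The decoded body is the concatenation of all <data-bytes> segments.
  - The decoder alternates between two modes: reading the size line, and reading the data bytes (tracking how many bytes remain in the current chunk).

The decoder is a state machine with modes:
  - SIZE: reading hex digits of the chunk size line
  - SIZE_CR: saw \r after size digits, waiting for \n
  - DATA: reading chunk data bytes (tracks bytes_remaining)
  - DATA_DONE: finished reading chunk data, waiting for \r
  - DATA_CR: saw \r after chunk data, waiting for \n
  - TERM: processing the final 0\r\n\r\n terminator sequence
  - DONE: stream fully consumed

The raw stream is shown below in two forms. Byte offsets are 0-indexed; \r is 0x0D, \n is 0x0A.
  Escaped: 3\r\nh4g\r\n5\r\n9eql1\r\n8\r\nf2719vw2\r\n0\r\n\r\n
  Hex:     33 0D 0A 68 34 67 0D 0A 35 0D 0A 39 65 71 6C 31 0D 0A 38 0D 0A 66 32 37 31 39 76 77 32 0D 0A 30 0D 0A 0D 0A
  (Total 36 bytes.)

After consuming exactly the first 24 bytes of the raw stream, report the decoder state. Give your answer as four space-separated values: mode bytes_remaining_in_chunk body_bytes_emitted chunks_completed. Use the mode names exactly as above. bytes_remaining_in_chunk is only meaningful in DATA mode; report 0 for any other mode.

Byte 0 = '3': mode=SIZE remaining=0 emitted=0 chunks_done=0
Byte 1 = 0x0D: mode=SIZE_CR remaining=0 emitted=0 chunks_done=0
Byte 2 = 0x0A: mode=DATA remaining=3 emitted=0 chunks_done=0
Byte 3 = 'h': mode=DATA remaining=2 emitted=1 chunks_done=0
Byte 4 = '4': mode=DATA remaining=1 emitted=2 chunks_done=0
Byte 5 = 'g': mode=DATA_DONE remaining=0 emitted=3 chunks_done=0
Byte 6 = 0x0D: mode=DATA_CR remaining=0 emitted=3 chunks_done=0
Byte 7 = 0x0A: mode=SIZE remaining=0 emitted=3 chunks_done=1
Byte 8 = '5': mode=SIZE remaining=0 emitted=3 chunks_done=1
Byte 9 = 0x0D: mode=SIZE_CR remaining=0 emitted=3 chunks_done=1
Byte 10 = 0x0A: mode=DATA remaining=5 emitted=3 chunks_done=1
Byte 11 = '9': mode=DATA remaining=4 emitted=4 chunks_done=1
Byte 12 = 'e': mode=DATA remaining=3 emitted=5 chunks_done=1
Byte 13 = 'q': mode=DATA remaining=2 emitted=6 chunks_done=1
Byte 14 = 'l': mode=DATA remaining=1 emitted=7 chunks_done=1
Byte 15 = '1': mode=DATA_DONE remaining=0 emitted=8 chunks_done=1
Byte 16 = 0x0D: mode=DATA_CR remaining=0 emitted=8 chunks_done=1
Byte 17 = 0x0A: mode=SIZE remaining=0 emitted=8 chunks_done=2
Byte 18 = '8': mode=SIZE remaining=0 emitted=8 chunks_done=2
Byte 19 = 0x0D: mode=SIZE_CR remaining=0 emitted=8 chunks_done=2
Byte 20 = 0x0A: mode=DATA remaining=8 emitted=8 chunks_done=2
Byte 21 = 'f': mode=DATA remaining=7 emitted=9 chunks_done=2
Byte 22 = '2': mode=DATA remaining=6 emitted=10 chunks_done=2
Byte 23 = '7': mode=DATA remaining=5 emitted=11 chunks_done=2

Answer: DATA 5 11 2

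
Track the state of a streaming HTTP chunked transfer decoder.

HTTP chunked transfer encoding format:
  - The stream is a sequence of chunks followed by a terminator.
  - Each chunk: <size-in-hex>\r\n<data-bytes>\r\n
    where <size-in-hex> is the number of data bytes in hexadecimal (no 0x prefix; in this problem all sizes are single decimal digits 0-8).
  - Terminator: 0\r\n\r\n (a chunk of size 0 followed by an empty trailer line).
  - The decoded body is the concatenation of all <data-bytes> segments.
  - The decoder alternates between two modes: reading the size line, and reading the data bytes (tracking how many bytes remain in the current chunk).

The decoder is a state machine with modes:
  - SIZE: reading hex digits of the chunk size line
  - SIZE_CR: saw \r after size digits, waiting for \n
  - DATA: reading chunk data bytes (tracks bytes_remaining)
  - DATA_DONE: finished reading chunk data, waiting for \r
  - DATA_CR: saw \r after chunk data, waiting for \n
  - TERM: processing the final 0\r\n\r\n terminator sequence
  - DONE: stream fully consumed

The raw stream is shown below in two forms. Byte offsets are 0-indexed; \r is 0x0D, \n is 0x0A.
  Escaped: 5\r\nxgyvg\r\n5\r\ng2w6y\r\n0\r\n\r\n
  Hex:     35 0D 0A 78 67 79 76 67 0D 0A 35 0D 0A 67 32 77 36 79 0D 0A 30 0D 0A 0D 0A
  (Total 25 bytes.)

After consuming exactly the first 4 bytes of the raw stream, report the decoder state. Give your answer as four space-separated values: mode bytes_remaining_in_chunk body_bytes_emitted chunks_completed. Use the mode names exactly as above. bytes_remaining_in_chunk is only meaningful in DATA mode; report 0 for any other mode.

Answer: DATA 4 1 0

Derivation:
Byte 0 = '5': mode=SIZE remaining=0 emitted=0 chunks_done=0
Byte 1 = 0x0D: mode=SIZE_CR remaining=0 emitted=0 chunks_done=0
Byte 2 = 0x0A: mode=DATA remaining=5 emitted=0 chunks_done=0
Byte 3 = 'x': mode=DATA remaining=4 emitted=1 chunks_done=0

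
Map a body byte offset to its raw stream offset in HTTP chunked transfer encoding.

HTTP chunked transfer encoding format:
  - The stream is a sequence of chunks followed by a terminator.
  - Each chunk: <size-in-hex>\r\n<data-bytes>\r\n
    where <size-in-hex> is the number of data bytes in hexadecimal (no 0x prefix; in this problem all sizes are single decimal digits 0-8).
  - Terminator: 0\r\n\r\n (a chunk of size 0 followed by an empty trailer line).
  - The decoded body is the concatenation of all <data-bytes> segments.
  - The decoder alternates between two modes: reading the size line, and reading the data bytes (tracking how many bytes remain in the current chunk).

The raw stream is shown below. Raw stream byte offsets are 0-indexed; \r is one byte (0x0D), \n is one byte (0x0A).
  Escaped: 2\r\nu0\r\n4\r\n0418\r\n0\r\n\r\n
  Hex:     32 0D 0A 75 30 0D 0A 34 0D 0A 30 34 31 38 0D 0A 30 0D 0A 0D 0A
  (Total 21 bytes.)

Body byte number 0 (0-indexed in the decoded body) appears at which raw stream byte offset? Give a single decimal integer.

Chunk 1: stream[0..1]='2' size=0x2=2, data at stream[3..5]='u0' -> body[0..2], body so far='u0'
Chunk 2: stream[7..8]='4' size=0x4=4, data at stream[10..14]='0418' -> body[2..6], body so far='u00418'
Chunk 3: stream[16..17]='0' size=0 (terminator). Final body='u00418' (6 bytes)
Body byte 0 at stream offset 3

Answer: 3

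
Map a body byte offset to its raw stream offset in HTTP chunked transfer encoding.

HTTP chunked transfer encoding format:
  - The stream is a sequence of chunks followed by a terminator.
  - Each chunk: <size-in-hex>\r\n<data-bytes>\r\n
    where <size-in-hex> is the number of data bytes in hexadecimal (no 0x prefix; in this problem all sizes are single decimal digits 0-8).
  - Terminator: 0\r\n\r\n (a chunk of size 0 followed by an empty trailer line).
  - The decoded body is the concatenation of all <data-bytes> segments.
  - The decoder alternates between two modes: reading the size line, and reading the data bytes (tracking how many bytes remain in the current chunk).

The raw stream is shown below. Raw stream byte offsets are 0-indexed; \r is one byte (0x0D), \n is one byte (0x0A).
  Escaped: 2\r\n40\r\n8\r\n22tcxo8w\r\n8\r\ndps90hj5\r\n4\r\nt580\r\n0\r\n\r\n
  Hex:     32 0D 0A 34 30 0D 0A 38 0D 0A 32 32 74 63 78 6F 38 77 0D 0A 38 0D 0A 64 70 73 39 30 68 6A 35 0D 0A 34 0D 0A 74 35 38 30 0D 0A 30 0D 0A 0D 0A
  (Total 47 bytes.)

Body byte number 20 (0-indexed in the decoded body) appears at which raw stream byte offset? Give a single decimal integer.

Chunk 1: stream[0..1]='2' size=0x2=2, data at stream[3..5]='40' -> body[0..2], body so far='40'
Chunk 2: stream[7..8]='8' size=0x8=8, data at stream[10..18]='22tcxo8w' -> body[2..10], body so far='4022tcxo8w'
Chunk 3: stream[20..21]='8' size=0x8=8, data at stream[23..31]='dps90hj5' -> body[10..18], body so far='4022tcxo8wdps90hj5'
Chunk 4: stream[33..34]='4' size=0x4=4, data at stream[36..40]='t580' -> body[18..22], body so far='4022tcxo8wdps90hj5t580'
Chunk 5: stream[42..43]='0' size=0 (terminator). Final body='4022tcxo8wdps90hj5t580' (22 bytes)
Body byte 20 at stream offset 38

Answer: 38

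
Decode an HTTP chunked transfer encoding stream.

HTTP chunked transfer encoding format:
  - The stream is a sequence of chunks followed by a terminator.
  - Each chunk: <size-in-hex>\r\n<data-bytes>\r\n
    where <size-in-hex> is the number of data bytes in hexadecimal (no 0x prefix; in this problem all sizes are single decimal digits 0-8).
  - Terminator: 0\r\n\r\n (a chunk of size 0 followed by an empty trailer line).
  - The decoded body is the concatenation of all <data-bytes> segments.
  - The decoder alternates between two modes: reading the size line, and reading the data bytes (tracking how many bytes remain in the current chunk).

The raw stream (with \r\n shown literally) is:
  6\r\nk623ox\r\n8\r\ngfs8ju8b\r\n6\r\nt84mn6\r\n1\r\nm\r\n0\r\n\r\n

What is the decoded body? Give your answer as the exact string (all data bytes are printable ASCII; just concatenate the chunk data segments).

Answer: k623oxgfs8ju8bt84mn6m

Derivation:
Chunk 1: stream[0..1]='6' size=0x6=6, data at stream[3..9]='k623ox' -> body[0..6], body so far='k623ox'
Chunk 2: stream[11..12]='8' size=0x8=8, data at stream[14..22]='gfs8ju8b' -> body[6..14], body so far='k623oxgfs8ju8b'
Chunk 3: stream[24..25]='6' size=0x6=6, data at stream[27..33]='t84mn6' -> body[14..20], body so far='k623oxgfs8ju8bt84mn6'
Chunk 4: stream[35..36]='1' size=0x1=1, data at stream[38..39]='m' -> body[20..21], body so far='k623oxgfs8ju8bt84mn6m'
Chunk 5: stream[41..42]='0' size=0 (terminator). Final body='k623oxgfs8ju8bt84mn6m' (21 bytes)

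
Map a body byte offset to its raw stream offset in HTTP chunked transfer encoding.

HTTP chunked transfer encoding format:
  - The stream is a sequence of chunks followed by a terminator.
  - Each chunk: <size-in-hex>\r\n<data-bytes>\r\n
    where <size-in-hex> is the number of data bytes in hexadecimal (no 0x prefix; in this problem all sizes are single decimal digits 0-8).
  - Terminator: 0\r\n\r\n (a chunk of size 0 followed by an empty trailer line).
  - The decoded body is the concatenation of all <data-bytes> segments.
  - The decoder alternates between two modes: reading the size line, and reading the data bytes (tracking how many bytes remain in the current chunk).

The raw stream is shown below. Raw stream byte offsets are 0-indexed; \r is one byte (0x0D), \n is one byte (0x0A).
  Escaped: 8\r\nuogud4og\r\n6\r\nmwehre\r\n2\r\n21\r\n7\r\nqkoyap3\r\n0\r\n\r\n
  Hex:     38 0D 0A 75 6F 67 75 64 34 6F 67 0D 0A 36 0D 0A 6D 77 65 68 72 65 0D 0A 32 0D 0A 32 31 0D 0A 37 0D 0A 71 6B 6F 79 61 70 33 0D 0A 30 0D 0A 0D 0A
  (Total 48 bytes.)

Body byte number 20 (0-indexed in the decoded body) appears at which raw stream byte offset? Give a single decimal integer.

Answer: 38

Derivation:
Chunk 1: stream[0..1]='8' size=0x8=8, data at stream[3..11]='uogud4og' -> body[0..8], body so far='uogud4og'
Chunk 2: stream[13..14]='6' size=0x6=6, data at stream[16..22]='mwehre' -> body[8..14], body so far='uogud4ogmwehre'
Chunk 3: stream[24..25]='2' size=0x2=2, data at stream[27..29]='21' -> body[14..16], body so far='uogud4ogmwehre21'
Chunk 4: stream[31..32]='7' size=0x7=7, data at stream[34..41]='qkoyap3' -> body[16..23], body so far='uogud4ogmwehre21qkoyap3'
Chunk 5: stream[43..44]='0' size=0 (terminator). Final body='uogud4ogmwehre21qkoyap3' (23 bytes)
Body byte 20 at stream offset 38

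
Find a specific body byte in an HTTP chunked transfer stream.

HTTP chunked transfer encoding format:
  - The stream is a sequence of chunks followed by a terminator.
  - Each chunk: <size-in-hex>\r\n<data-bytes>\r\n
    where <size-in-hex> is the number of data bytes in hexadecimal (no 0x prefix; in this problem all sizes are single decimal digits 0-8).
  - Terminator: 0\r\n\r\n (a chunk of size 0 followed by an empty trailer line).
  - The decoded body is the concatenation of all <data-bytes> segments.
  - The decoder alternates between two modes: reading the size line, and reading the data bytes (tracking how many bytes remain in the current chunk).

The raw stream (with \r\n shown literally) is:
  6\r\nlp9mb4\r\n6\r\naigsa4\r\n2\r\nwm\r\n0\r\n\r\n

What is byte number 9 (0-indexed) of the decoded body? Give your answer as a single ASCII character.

Answer: s

Derivation:
Chunk 1: stream[0..1]='6' size=0x6=6, data at stream[3..9]='lp9mb4' -> body[0..6], body so far='lp9mb4'
Chunk 2: stream[11..12]='6' size=0x6=6, data at stream[14..20]='aigsa4' -> body[6..12], body so far='lp9mb4aigsa4'
Chunk 3: stream[22..23]='2' size=0x2=2, data at stream[25..27]='wm' -> body[12..14], body so far='lp9mb4aigsa4wm'
Chunk 4: stream[29..30]='0' size=0 (terminator). Final body='lp9mb4aigsa4wm' (14 bytes)
Body byte 9 = 's'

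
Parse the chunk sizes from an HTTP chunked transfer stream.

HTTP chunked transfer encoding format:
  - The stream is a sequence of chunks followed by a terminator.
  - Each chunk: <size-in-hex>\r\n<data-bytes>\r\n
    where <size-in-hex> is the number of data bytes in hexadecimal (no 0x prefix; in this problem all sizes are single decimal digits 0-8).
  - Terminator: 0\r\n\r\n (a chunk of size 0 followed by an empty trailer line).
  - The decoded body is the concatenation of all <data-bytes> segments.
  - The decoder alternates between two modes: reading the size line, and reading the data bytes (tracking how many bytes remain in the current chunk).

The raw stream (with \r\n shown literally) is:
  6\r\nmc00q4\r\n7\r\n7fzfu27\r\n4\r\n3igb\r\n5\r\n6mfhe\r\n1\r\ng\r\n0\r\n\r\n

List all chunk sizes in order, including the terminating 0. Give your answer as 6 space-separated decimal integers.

Chunk 1: stream[0..1]='6' size=0x6=6, data at stream[3..9]='mc00q4' -> body[0..6], body so far='mc00q4'
Chunk 2: stream[11..12]='7' size=0x7=7, data at stream[14..21]='7fzfu27' -> body[6..13], body so far='mc00q47fzfu27'
Chunk 3: stream[23..24]='4' size=0x4=4, data at stream[26..30]='3igb' -> body[13..17], body so far='mc00q47fzfu273igb'
Chunk 4: stream[32..33]='5' size=0x5=5, data at stream[35..40]='6mfhe' -> body[17..22], body so far='mc00q47fzfu273igb6mfhe'
Chunk 5: stream[42..43]='1' size=0x1=1, data at stream[45..46]='g' -> body[22..23], body so far='mc00q47fzfu273igb6mfheg'
Chunk 6: stream[48..49]='0' size=0 (terminator). Final body='mc00q47fzfu273igb6mfheg' (23 bytes)

Answer: 6 7 4 5 1 0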